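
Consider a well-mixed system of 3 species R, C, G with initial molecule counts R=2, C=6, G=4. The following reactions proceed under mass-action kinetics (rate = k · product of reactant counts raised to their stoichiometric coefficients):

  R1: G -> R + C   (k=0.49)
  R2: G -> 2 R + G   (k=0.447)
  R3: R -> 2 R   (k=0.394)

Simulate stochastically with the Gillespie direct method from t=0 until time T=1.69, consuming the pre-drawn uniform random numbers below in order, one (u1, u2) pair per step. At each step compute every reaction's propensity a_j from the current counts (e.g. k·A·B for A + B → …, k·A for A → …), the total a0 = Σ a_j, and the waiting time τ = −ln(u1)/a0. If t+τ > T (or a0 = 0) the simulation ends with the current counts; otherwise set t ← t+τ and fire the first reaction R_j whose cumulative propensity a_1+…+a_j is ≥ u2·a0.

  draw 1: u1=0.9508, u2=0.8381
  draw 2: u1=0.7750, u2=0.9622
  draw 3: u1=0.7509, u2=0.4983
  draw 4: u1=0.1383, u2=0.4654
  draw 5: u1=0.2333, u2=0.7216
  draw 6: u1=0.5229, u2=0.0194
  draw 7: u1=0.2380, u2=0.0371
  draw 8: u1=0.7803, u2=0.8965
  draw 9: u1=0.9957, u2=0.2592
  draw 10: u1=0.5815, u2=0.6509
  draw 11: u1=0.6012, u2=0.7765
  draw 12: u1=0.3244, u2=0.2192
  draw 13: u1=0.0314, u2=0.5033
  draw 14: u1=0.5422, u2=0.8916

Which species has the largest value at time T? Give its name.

t=0.000: R=2 C=6 G=4
Draw 1: a1=1.960, a2=1.788, a3=0.788, a0=4.536; τ=−ln(0.9508)/4.536=0.011 → t=0.011; u2·a0=0.8381·4.536=3.802; a1+a2=3.748 < 3.802 ≤ a1+…+a3=4.536 → R3 fires; R=3 C=6 G=4
Draw 2: a1=1.960, a2=1.788, a3=1.182, a0=4.930; τ=−ln(0.7750)/4.930=0.052 → t=0.063; u2·a0=0.9622·4.930=4.744; a1+a2=3.748 < 4.744 ≤ a1+…+a3=4.930 → R3 fires; R=4 C=6 G=4
Draw 3: a1=1.960, a2=1.788, a3=1.576, a0=5.324; τ=−ln(0.7509)/5.324=0.054 → t=0.117; u2·a0=0.4983·5.324=2.653; a1=1.960 < 2.653 ≤ a1+a2=3.748 → R2 fires; R=6 C=6 G=4
Draw 4: a1=1.960, a2=1.788, a3=2.364, a0=6.112; τ=−ln(0.1383)/6.112=0.324 → t=0.440; u2·a0=0.4654·6.112=2.845; a1=1.960 < 2.845 ≤ a1+a2=3.748 → R2 fires; R=8 C=6 G=4
Draw 5: a1=1.960, a2=1.788, a3=3.152, a0=6.900; τ=−ln(0.2333)/6.900=0.211 → t=0.651; u2·a0=0.7216·6.900=4.979; a1+a2=3.748 < 4.979 ≤ a1+…+a3=6.900 → R3 fires; R=9 C=6 G=4
Draw 6: a1=1.960, a2=1.788, a3=3.546, a0=7.294; τ=−ln(0.5229)/7.294=0.089 → t=0.740; u2·a0=0.0194·7.294=0.142 ≤ a1=1.960 → R1 fires; R=10 C=7 G=3
Draw 7: a1=1.470, a2=1.341, a3=3.940, a0=6.751; τ=−ln(0.2380)/6.751=0.213 → t=0.953; u2·a0=0.0371·6.751=0.250 ≤ a1=1.470 → R1 fires; R=11 C=8 G=2
Draw 8: a1=0.980, a2=0.894, a3=4.334, a0=6.208; τ=−ln(0.7803)/6.208=0.040 → t=0.993; u2·a0=0.8965·6.208=5.565; a1+a2=1.874 < 5.565 ≤ a1+…+a3=6.208 → R3 fires; R=12 C=8 G=2
Draw 9: a1=0.980, a2=0.894, a3=4.728, a0=6.602; τ=−ln(0.9957)/6.602=0.001 → t=0.993; u2·a0=0.2592·6.602=1.711; a1=0.980 < 1.711 ≤ a1+a2=1.874 → R2 fires; R=14 C=8 G=2
Draw 10: a1=0.980, a2=0.894, a3=5.516, a0=7.390; τ=−ln(0.5815)/7.390=0.073 → t=1.067; u2·a0=0.6509·7.390=4.810; a1+a2=1.874 < 4.810 ≤ a1+…+a3=7.390 → R3 fires; R=15 C=8 G=2
Draw 11: a1=0.980, a2=0.894, a3=5.910, a0=7.784; τ=−ln(0.6012)/7.784=0.065 → t=1.132; u2·a0=0.7765·7.784=6.044; a1+a2=1.874 < 6.044 ≤ a1+…+a3=7.784 → R3 fires; R=16 C=8 G=2
Draw 12: a1=0.980, a2=0.894, a3=6.304, a0=8.178; τ=−ln(0.3244)/8.178=0.138 → t=1.270; u2·a0=0.2192·8.178=1.793; a1=0.980 < 1.793 ≤ a1+a2=1.874 → R2 fires; R=18 C=8 G=2
Draw 13: a1=0.980, a2=0.894, a3=7.092, a0=8.966; τ=−ln(0.0314)/8.966=0.386 → t=1.656; u2·a0=0.5033·8.966=4.513; a1+a2=1.874 < 4.513 ≤ a1+…+a3=8.966 → R3 fires; R=19 C=8 G=2
Draw 14: a1=0.980, a2=0.894, a3=7.486, a0=9.360; τ=−ln(0.5422)/9.360=0.065 → t=1.721 > T=1.69: stop.
At T=1.69: R=19 C=8 G=2; the largest is R.

Dominant species at T: R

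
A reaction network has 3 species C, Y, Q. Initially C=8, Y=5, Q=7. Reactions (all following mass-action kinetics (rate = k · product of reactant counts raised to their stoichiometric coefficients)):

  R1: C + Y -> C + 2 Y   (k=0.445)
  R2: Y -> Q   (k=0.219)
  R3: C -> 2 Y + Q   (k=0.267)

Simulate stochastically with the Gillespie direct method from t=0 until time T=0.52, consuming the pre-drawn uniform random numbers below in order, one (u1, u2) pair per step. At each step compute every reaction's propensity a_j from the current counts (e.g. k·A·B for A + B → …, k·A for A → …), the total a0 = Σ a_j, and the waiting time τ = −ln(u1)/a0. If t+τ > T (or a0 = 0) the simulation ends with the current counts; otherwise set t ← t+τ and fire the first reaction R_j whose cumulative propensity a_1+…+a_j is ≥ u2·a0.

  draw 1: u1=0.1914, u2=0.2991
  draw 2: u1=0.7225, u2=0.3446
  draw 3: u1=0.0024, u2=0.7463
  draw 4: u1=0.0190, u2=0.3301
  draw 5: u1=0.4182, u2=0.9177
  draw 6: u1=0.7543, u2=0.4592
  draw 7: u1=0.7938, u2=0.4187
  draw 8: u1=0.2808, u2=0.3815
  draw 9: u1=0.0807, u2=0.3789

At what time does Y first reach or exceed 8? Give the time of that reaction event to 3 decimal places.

Threshold first reached at t = 0.303

t=0.000: C=8 Y=5 Q=7
Draw 1: a1=17.800, a2=1.095, a3=2.136, a0=21.031; τ=−ln(0.1914)/21.031=0.079 → t=0.079; u2·a0=0.2991·21.031=6.290 ≤ a1=17.800 → R1 fires; C=8 Y=6 Q=7
Draw 2: a1=21.360, a2=1.314, a3=2.136, a0=24.810; τ=−ln(0.7225)/24.810=0.013 → t=0.092; u2·a0=0.3446·24.810=8.550 ≤ a1=21.360 → R1 fires; C=8 Y=7 Q=7
Draw 3: a1=24.920, a2=1.533, a3=2.136, a0=28.589; τ=−ln(0.0024)/28.589=0.211 → t=0.303; u2·a0=0.7463·28.589=21.336 ≤ a1=24.920 → R1 fires; C=8 Y=8 Q=7
Draw 4: a1=28.480, a2=1.752, a3=2.136, a0=32.368; τ=−ln(0.0190)/32.368=0.122 → t=0.425; u2·a0=0.3301·32.368=10.685 ≤ a1=28.480 → R1 fires; C=8 Y=9 Q=7
Draw 5: a1=32.040, a2=1.971, a3=2.136, a0=36.147; τ=−ln(0.4182)/36.147=0.024 → t=0.449; u2·a0=0.9177·36.147=33.172; a1=32.040 < 33.172 ≤ a1+a2=34.011 → R2 fires; C=8 Y=8 Q=8
Draw 6: a1=28.480, a2=1.752, a3=2.136, a0=32.368; τ=−ln(0.7543)/32.368=0.009 → t=0.458; u2·a0=0.4592·32.368=14.863 ≤ a1=28.480 → R1 fires; C=8 Y=9 Q=8
Draw 7: a1=32.040, a2=1.971, a3=2.136, a0=36.147; τ=−ln(0.7938)/36.147=0.006 → t=0.464; u2·a0=0.4187·36.147=15.135 ≤ a1=32.040 → R1 fires; C=8 Y=10 Q=8
Draw 8: a1=35.600, a2=2.190, a3=2.136, a0=39.926; τ=−ln(0.2808)/39.926=0.032 → t=0.496; u2·a0=0.3815·39.926=15.232 ≤ a1=35.600 → R1 fires; C=8 Y=11 Q=8
Draw 9: a1=39.160, a2=2.409, a3=2.136, a0=43.705; τ=−ln(0.0807)/43.705=0.058 → t=0.554 > T=0.52: stop.
Y first becomes ≥ 8 when it reaches 8 at the event at t=0.303.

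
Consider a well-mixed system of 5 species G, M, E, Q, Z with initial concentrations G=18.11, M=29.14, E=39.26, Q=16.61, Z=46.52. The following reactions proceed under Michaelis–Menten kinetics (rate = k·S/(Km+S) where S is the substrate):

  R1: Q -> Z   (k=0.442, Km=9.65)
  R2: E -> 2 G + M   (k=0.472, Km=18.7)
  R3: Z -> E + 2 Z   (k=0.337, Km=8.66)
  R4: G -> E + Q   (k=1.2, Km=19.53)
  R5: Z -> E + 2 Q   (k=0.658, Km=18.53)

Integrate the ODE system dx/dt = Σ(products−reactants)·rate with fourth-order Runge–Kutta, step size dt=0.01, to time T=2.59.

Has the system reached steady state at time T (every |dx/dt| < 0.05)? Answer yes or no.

RK4 with dt=0.01: 259 steps to T=2.59. Trajectory (selected grid times):
t=0.00: G=18.11 M=29.14 E=39.26 Q=16.61 Z=46.52
t=0.29: G=18.13 M=29.23 E=39.55 Q=16.97 Z=46.55
t=0.58: G=18.15 M=29.33 E=39.85 Q=17.33 Z=46.58
t=0.86: G=18.16 M=29.42 E=40.13 Q=17.67 Z=46.60
t=1.15: G=18.18 M=29.51 E=40.42 Q=18.03 Z=46.63
t=1.44: G=18.20 M=29.60 E=40.72 Q=18.39 Z=46.66
t=1.73: G=18.22 M=29.70 E=41.01 Q=18.74 Z=46.69
t=2.01: G=18.24 M=29.79 E=41.29 Q=19.09 Z=46.72
t=2.30: G=18.26 M=29.88 E=41.59 Q=19.45 Z=46.75
t=2.59: G=18.28 M=29.98 E=41.88 Q=19.80 Z=46.78
Rates at T: R1=0.2972, R2=0.3263, R3=0.2844, R4=0.5802, R5=0.4713
dx/dt at T (Σ net stoichiometry × rate): G=+0.0724, M=+0.3263, E=+1.0096, Q=+1.2257, Z=+0.1102
Largest |dx/dt| is |+1.2257| (Q) ≥ 0.05 → not steady.

Steady state at T: no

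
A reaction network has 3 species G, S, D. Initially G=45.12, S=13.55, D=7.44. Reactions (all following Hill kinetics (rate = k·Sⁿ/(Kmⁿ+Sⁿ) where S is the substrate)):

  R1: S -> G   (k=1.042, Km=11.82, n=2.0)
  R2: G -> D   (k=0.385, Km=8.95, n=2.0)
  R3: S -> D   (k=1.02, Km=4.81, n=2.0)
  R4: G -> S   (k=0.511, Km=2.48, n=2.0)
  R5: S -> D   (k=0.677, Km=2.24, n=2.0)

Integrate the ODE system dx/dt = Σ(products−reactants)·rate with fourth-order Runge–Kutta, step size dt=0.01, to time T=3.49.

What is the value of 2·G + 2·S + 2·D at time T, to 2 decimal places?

Check how each reaction changes W = 2·G + 2·S + 2·D (weight of products minus weight of reactants):
R1: S -> G: (2·1) − (2·1) = 2 − 2 = 0
R2: G -> D: (2·1) − (2·1) = 2 − 2 = 0
R3: S -> D: (2·1) − (2·1) = 2 − 2 = 0
R4: G -> S: (2·1) − (2·1) = 2 − 2 = 0
R5: S -> D: (2·1) − (2·1) = 2 − 2 = 0
Every reaction leaves W unchanged, so W is conserved and no simulation is needed: W(T) = W(0) = 2·45.12 + 2·13.55 + 2·7.44 = 132.22

Value at T = 132.22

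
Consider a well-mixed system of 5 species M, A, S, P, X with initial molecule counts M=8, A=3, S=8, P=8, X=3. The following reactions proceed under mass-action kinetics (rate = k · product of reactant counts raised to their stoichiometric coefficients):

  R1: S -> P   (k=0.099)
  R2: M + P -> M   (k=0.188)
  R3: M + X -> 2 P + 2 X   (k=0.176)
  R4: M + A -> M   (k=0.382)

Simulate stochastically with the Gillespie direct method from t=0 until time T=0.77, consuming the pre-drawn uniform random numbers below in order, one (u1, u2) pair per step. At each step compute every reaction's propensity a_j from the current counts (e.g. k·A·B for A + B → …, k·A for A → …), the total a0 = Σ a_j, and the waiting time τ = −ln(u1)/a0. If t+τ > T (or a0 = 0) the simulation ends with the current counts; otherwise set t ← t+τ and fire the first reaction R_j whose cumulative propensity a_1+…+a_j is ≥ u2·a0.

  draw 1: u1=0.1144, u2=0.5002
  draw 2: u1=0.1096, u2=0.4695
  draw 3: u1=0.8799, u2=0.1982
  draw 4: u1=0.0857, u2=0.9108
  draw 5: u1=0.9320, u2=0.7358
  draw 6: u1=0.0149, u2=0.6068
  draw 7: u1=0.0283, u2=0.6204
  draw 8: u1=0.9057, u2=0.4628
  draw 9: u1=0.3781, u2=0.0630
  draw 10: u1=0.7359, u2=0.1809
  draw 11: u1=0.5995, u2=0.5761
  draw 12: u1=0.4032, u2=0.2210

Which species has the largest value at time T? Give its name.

t=0.000: M=8 A=3 S=8 P=8 X=3
Draw 1: a1=0.792, a2=12.032, a3=4.224, a4=9.168, a0=26.216; τ=−ln(0.1144)/26.216=0.083 → t=0.083; u2·a0=0.5002·26.216=13.113; a1+a2=12.824 < 13.113 ≤ a1+…+a3=17.048 → R3 fires; M=7 A=3 S=8 P=10 X=4
Draw 2: a1=0.792, a2=13.160, a3=4.928, a4=8.022, a0=26.902; τ=−ln(0.1096)/26.902=0.082 → t=0.165; u2·a0=0.4695·26.902=12.630; a1=0.792 < 12.630 ≤ a1+a2=13.952 → R2 fires; M=7 A=3 S=8 P=9 X=4
Draw 3: a1=0.792, a2=11.844, a3=4.928, a4=8.022, a0=25.586; τ=−ln(0.8799)/25.586=0.005 → t=0.170; u2·a0=0.1982·25.586=5.071; a1=0.792 < 5.071 ≤ a1+a2=12.636 → R2 fires; M=7 A=3 S=8 P=8 X=4
Draw 4: a1=0.792, a2=10.528, a3=4.928, a4=8.022, a0=24.270; τ=−ln(0.0857)/24.270=0.101 → t=0.271; u2·a0=0.9108·24.270=22.105; a1+…+a3=16.248 < 22.105 ≤ a1+…+a4=24.270 → R4 fires; M=7 A=2 S=8 P=8 X=4
Draw 5: a1=0.792, a2=10.528, a3=4.928, a4=5.348, a0=21.596; τ=−ln(0.9320)/21.596=0.003 → t=0.274; u2·a0=0.7358·21.596=15.890; a1+a2=11.320 < 15.890 ≤ a1+…+a3=16.248 → R3 fires; M=6 A=2 S=8 P=10 X=5
Draw 6: a1=0.792, a2=11.280, a3=5.280, a4=4.584, a0=21.936; τ=−ln(0.0149)/21.936=0.192 → t=0.466; u2·a0=0.6068·21.936=13.311; a1+a2=12.072 < 13.311 ≤ a1+…+a3=17.352 → R3 fires; M=5 A=2 S=8 P=12 X=6
Draw 7: a1=0.792, a2=11.280, a3=5.280, a4=3.820, a0=21.172; τ=−ln(0.0283)/21.172=0.168 → t=0.635; u2·a0=0.6204·21.172=13.135; a1+a2=12.072 < 13.135 ≤ a1+…+a3=17.352 → R3 fires; M=4 A=2 S=8 P=14 X=7
Draw 8: a1=0.792, a2=10.528, a3=4.928, a4=3.056, a0=19.304; τ=−ln(0.9057)/19.304=0.005 → t=0.640; u2·a0=0.4628·19.304=8.934; a1=0.792 < 8.934 ≤ a1+a2=11.320 → R2 fires; M=4 A=2 S=8 P=13 X=7
Draw 9: a1=0.792, a2=9.776, a3=4.928, a4=3.056, a0=18.552; τ=−ln(0.3781)/18.552=0.052 → t=0.692; u2·a0=0.0630·18.552=1.169; a1=0.792 < 1.169 ≤ a1+a2=10.568 → R2 fires; M=4 A=2 S=8 P=12 X=7
Draw 10: a1=0.792, a2=9.024, a3=4.928, a4=3.056, a0=17.800; τ=−ln(0.7359)/17.800=0.017 → t=0.709; u2·a0=0.1809·17.800=3.220; a1=0.792 < 3.220 ≤ a1+a2=9.816 → R2 fires; M=4 A=2 S=8 P=11 X=7
Draw 11: a1=0.792, a2=8.272, a3=4.928, a4=3.056, a0=17.048; τ=−ln(0.5995)/17.048=0.030 → t=0.739; u2·a0=0.5761·17.048=9.821; a1+a2=9.064 < 9.821 ≤ a1+…+a3=13.992 → R3 fires; M=3 A=2 S=8 P=13 X=8
Draw 12: a1=0.792, a2=7.332, a3=4.224, a4=2.292, a0=14.640; τ=−ln(0.4032)/14.640=0.062 → t=0.801 > T=0.77: stop.
At T=0.77: M=3 A=2 S=8 P=13 X=8; the largest is P.

Dominant species at T: P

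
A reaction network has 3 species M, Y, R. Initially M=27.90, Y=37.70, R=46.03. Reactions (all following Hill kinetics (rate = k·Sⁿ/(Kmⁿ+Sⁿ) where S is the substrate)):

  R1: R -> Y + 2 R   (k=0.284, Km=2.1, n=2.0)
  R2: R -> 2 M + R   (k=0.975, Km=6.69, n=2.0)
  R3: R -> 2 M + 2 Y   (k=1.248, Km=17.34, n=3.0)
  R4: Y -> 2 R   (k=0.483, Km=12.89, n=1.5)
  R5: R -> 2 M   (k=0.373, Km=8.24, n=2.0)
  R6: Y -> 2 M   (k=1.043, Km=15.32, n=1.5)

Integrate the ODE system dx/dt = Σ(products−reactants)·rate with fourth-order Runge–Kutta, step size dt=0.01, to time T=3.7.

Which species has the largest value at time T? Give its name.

RK4 with dt=0.01: 370 steps to T=3.7. Trajectory (selected grid times):
t=0.00: M=27.90 Y=37.70 R=46.03
t=0.41: M=30.63 Y=38.28 R=45.84
t=0.82: M=33.36 Y=38.86 R=45.66
t=1.23: M=36.10 Y=39.44 R=45.47
t=1.64: M=38.84 Y=40.01 R=45.29
t=2.06: M=41.65 Y=40.59 R=45.11
t=2.47: M=44.39 Y=41.16 R=44.93
t=2.88: M=47.13 Y=41.73 R=44.75
t=3.29: M=49.88 Y=42.29 R=44.57
t=3.70: M=52.62 Y=42.85 R=44.40
At T=3.7: M=52.62 Y=42.85 R=44.40; the largest is M.

Dominant species at T: M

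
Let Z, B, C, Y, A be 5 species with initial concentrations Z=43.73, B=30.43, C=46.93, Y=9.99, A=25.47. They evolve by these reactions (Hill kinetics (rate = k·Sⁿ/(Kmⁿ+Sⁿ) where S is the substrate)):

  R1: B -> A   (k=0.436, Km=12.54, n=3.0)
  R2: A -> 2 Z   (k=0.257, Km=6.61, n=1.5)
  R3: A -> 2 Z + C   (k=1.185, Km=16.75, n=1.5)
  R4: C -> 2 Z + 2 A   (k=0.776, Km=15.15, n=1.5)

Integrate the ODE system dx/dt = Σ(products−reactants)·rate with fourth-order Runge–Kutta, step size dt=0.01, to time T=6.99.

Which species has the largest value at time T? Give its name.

Dominant species at T: Z

RK4 with dt=0.01: 699 steps to T=6.99. Trajectory (selected grid times):
t=0.00: Z=43.73 B=30.43 C=46.93 Y=9.99 A=25.47
t=0.78: Z=46.32 B=30.11 C=47.02 Y=9.99 A=26.03
t=1.55: Z=48.89 B=29.80 C=47.12 Y=9.99 A=26.57
t=2.33: Z=51.51 B=29.48 C=47.23 Y=9.99 A=27.11
t=3.11: Z=54.15 B=29.17 C=47.34 Y=9.99 A=27.65
t=3.88: Z=56.76 B=28.86 C=47.46 Y=9.99 A=28.17
t=4.66: Z=59.42 B=28.54 C=47.58 Y=9.99 A=28.69
t=5.44: Z=62.09 B=28.23 C=47.71 Y=9.99 A=29.21
t=6.21: Z=64.74 B=27.92 C=47.84 Y=9.99 A=29.72
t=6.99: Z=67.43 B=27.61 C=47.98 Y=9.99 A=30.22
At T=6.99: Z=67.43 B=27.61 C=47.98 Y=9.99 A=30.22; the largest is Z.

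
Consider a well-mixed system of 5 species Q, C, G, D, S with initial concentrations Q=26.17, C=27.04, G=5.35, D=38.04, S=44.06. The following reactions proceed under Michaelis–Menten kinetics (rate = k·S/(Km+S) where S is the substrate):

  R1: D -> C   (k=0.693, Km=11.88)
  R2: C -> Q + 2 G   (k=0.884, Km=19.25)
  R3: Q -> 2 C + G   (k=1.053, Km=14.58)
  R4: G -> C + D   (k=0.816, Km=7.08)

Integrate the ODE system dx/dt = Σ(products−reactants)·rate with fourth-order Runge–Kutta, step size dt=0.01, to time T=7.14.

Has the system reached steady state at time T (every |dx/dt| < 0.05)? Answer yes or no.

RK4 with dt=0.01: 714 steps to T=7.14. Trajectory (selected grid times):
t=0.00: Q=26.17 C=27.04 G=5.35 D=38.04 S=44.06
t=0.79: Q=26.05 C=28.40 G=6.42 D=37.92 S=44.06
t=1.59: Q=25.93 C=29.80 G=7.48 D=37.82 S=44.06
t=2.38: Q=25.83 C=31.20 G=8.53 D=37.74 S=44.06
t=3.17: Q=25.73 C=32.60 G=9.57 D=37.69 S=44.06
t=3.97: Q=25.65 C=34.04 G=10.62 D=37.65 S=44.06
t=4.76: Q=25.56 C=35.46 G=11.66 D=37.63 S=44.06
t=5.55: Q=25.49 C=36.88 G=12.69 D=37.62 S=44.06
t=6.35: Q=25.42 C=38.33 G=13.74 D=37.62 S=44.06
t=7.14: Q=25.36 C=39.77 G=14.77 D=37.64 S=44.06
Rates at T: R1=0.5267, R2=0.5957, R3=0.6686, R4=0.5516
dx/dt at T (Σ net stoichiometry × rate): Q=-0.0730, C=+1.8199, G=+1.3084, D=+0.0248, S=+0.0000
Largest |dx/dt| is |+1.8199| (C) ≥ 0.05 → not steady.

Steady state at T: no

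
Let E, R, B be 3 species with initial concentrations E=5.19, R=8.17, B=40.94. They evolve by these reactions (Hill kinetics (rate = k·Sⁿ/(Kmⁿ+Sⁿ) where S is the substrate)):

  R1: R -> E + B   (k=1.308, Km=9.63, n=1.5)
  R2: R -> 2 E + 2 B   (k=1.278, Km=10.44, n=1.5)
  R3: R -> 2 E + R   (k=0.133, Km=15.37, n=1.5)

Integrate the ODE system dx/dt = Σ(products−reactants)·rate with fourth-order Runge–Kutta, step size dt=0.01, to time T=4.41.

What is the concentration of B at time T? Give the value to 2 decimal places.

RK4 with dt=0.01: 441 steps to T=4.41. Trajectory (selected grid times):
t=0.00: E=5.19 R=8.17 B=40.94
t=0.49: E=6.00 R=7.65 B=41.71
t=0.98: E=6.75 R=7.16 B=42.44
t=1.47: E=7.47 R=6.69 B=43.12
t=1.96: E=8.13 R=6.26 B=43.76
t=2.45: E=8.76 R=5.86 B=44.35
t=2.94: E=9.34 R=5.48 B=44.91
t=3.43: E=9.88 R=5.13 B=45.43
t=3.92: E=10.38 R=4.80 B=45.91
t=4.41: E=10.84 R=4.49 B=46.36
Read off B at T=4.41: 46.36

B at T = 46.36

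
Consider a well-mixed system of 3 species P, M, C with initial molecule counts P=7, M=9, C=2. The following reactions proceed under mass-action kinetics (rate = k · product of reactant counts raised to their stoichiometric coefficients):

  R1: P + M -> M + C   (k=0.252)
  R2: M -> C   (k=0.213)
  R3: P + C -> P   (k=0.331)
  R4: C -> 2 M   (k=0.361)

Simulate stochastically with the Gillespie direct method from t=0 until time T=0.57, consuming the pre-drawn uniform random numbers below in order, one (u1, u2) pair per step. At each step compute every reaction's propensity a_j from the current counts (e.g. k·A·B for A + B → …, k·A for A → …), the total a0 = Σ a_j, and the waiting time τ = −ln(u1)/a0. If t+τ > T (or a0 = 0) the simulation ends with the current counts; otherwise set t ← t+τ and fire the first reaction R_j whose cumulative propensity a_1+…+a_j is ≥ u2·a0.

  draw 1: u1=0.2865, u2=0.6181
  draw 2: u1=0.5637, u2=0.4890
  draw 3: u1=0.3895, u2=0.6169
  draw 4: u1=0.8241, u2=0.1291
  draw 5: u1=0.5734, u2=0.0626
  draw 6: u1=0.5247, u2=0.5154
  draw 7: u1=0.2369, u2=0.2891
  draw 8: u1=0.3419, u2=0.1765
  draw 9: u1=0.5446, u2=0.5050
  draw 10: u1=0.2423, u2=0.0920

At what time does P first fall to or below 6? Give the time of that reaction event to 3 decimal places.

Threshold first reached at t = 0.054

t=0.000: P=7 M=9 C=2
Draw 1: a1=15.876, a2=1.917, a3=4.634, a4=0.722, a0=23.149; τ=−ln(0.2865)/23.149=0.054 → t=0.054; u2·a0=0.6181·23.149=14.308 ≤ a1=15.876 → R1 fires; P=6 M=9 C=3
Draw 2: a1=13.608, a2=1.917, a3=5.958, a4=1.083, a0=22.566; τ=−ln(0.5637)/22.566=0.025 → t=0.079; u2·a0=0.4890·22.566=11.035 ≤ a1=13.608 → R1 fires; P=5 M=9 C=4
Draw 3: a1=11.340, a2=1.917, a3=6.620, a4=1.444, a0=21.321; τ=−ln(0.3895)/21.321=0.044 → t=0.124; u2·a0=0.6169·21.321=13.153; a1=11.340 < 13.153 ≤ a1+a2=13.257 → R2 fires; P=5 M=8 C=5
Draw 4: a1=10.080, a2=1.704, a3=8.275, a4=1.805, a0=21.864; τ=−ln(0.8241)/21.864=0.009 → t=0.132; u2·a0=0.1291·21.864=2.823 ≤ a1=10.080 → R1 fires; P=4 M=8 C=6
Draw 5: a1=8.064, a2=1.704, a3=7.944, a4=2.166, a0=19.878; τ=−ln(0.5734)/19.878=0.028 → t=0.160; u2·a0=0.0626·19.878=1.244 ≤ a1=8.064 → R1 fires; P=3 M=8 C=7
Draw 6: a1=6.048, a2=1.704, a3=6.951, a4=2.527, a0=17.230; τ=−ln(0.5247)/17.230=0.037 → t=0.198; u2·a0=0.5154·17.230=8.880; a1+a2=7.752 < 8.880 ≤ a1+…+a3=14.703 → R3 fires; P=3 M=8 C=6
Draw 7: a1=6.048, a2=1.704, a3=5.958, a4=2.166, a0=15.876; τ=−ln(0.2369)/15.876=0.091 → t=0.289; u2·a0=0.2891·15.876=4.590 ≤ a1=6.048 → R1 fires; P=2 M=8 C=7
Draw 8: a1=4.032, a2=1.704, a3=4.634, a4=2.527, a0=12.897; τ=−ln(0.3419)/12.897=0.083 → t=0.372; u2·a0=0.1765·12.897=2.276 ≤ a1=4.032 → R1 fires; P=1 M=8 C=8
Draw 9: a1=2.016, a2=1.704, a3=2.648, a4=2.888, a0=9.256; τ=−ln(0.5446)/9.256=0.066 → t=0.437; u2·a0=0.5050·9.256=4.674; a1+a2=3.720 < 4.674 ≤ a1+…+a3=6.368 → R3 fires; P=1 M=8 C=7
Draw 10: a1=2.016, a2=1.704, a3=2.317, a4=2.527, a0=8.564; τ=−ln(0.2423)/8.564=0.166 → t=0.603 > T=0.57: stop.
P first becomes ≤ 6 when it reaches 6 at the event at t=0.054.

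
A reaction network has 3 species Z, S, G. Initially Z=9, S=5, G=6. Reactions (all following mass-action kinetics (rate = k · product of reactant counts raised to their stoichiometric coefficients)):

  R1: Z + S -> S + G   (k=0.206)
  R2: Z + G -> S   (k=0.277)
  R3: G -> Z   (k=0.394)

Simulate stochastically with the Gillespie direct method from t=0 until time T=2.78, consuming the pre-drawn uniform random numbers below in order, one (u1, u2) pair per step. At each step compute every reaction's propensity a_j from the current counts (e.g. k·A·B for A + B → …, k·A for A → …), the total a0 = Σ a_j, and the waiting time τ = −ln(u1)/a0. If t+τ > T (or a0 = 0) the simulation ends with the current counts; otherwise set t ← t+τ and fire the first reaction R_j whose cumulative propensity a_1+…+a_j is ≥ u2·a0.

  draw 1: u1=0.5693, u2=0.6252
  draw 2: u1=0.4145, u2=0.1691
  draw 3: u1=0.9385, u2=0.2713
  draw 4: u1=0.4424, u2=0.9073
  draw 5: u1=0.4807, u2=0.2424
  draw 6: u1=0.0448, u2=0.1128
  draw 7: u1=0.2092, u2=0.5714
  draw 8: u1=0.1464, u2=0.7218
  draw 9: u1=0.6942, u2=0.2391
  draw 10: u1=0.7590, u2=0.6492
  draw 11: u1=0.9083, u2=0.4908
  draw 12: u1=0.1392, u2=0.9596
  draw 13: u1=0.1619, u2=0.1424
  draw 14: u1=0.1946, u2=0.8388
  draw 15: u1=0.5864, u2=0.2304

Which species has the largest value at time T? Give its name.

t=0.000: Z=9 S=5 G=6
Draw 1: a1=9.270, a2=14.958, a3=2.364, a0=26.592; τ=−ln(0.5693)/26.592=0.021 → t=0.021; u2·a0=0.6252·26.592=16.625; a1=9.270 < 16.625 ≤ a1+a2=24.228 → R2 fires; Z=8 S=6 G=5
Draw 2: a1=9.888, a2=11.080, a3=1.970, a0=22.938; τ=−ln(0.4145)/22.938=0.038 → t=0.060; u2·a0=0.1691·22.938=3.879 ≤ a1=9.888 → R1 fires; Z=7 S=6 G=6
Draw 3: a1=8.652, a2=11.634, a3=2.364, a0=22.650; τ=−ln(0.9385)/22.650=0.003 → t=0.062; u2·a0=0.2713·22.650=6.145 ≤ a1=8.652 → R1 fires; Z=6 S=6 G=7
Draw 4: a1=7.416, a2=11.634, a3=2.758, a0=21.808; τ=−ln(0.4424)/21.808=0.037 → t=0.100; u2·a0=0.9073·21.808=19.786; a1+a2=19.050 < 19.786 ≤ a1+…+a3=21.808 → R3 fires; Z=7 S=6 G=6
Draw 5: a1=8.652, a2=11.634, a3=2.364, a0=22.650; τ=−ln(0.4807)/22.650=0.032 → t=0.132; u2·a0=0.2424·22.650=5.490 ≤ a1=8.652 → R1 fires; Z=6 S=6 G=7
Draw 6: a1=7.416, a2=11.634, a3=2.758, a0=21.808; τ=−ln(0.0448)/21.808=0.142 → t=0.275; u2·a0=0.1128·21.808=2.460 ≤ a1=7.416 → R1 fires; Z=5 S=6 G=8
Draw 7: a1=6.180, a2=11.080, a3=3.152, a0=20.412; τ=−ln(0.2092)/20.412=0.077 → t=0.351; u2·a0=0.5714·20.412=11.663; a1=6.180 < 11.663 ≤ a1+a2=17.260 → R2 fires; Z=4 S=7 G=7
Draw 8: a1=5.768, a2=7.756, a3=2.758, a0=16.282; τ=−ln(0.1464)/16.282=0.118 → t=0.469; u2·a0=0.7218·16.282=11.752; a1=5.768 < 11.752 ≤ a1+a2=13.524 → R2 fires; Z=3 S=8 G=6
Draw 9: a1=4.944, a2=4.986, a3=2.364, a0=12.294; τ=−ln(0.6942)/12.294=0.030 → t=0.499; u2·a0=0.2391·12.294=2.939 ≤ a1=4.944 → R1 fires; Z=2 S=8 G=7
Draw 10: a1=3.296, a2=3.878, a3=2.758, a0=9.932; τ=−ln(0.7590)/9.932=0.028 → t=0.527; u2·a0=0.6492·9.932=6.448; a1=3.296 < 6.448 ≤ a1+a2=7.174 → R2 fires; Z=1 S=9 G=6
Draw 11: a1=1.854, a2=1.662, a3=2.364, a0=5.880; τ=−ln(0.9083)/5.880=0.016 → t=0.543; u2·a0=0.4908·5.880=2.886; a1=1.854 < 2.886 ≤ a1+a2=3.516 → R2 fires; Z=0 S=10 G=5
Draw 12: a1=0.000, a2=0.000, a3=1.970, a0=1.970; τ=−ln(0.1392)/1.970=1.001 → t=1.544; u2·a0=0.9596·1.970=1.890; a1+a2=0.000 < 1.890 ≤ a1+…+a3=1.970 → R3 fires; Z=1 S=10 G=4
Draw 13: a1=2.060, a2=1.108, a3=1.576, a0=4.744; τ=−ln(0.1619)/4.744=0.384 → t=1.928; u2·a0=0.1424·4.744=0.676 ≤ a1=2.060 → R1 fires; Z=0 S=10 G=5
Draw 14: a1=0.000, a2=0.000, a3=1.970, a0=1.970; τ=−ln(0.1946)/1.970=0.831 → t=2.759; u2·a0=0.8388·1.970=1.652; a1+a2=0.000 < 1.652 ≤ a1+…+a3=1.970 → R3 fires; Z=1 S=10 G=4
Draw 15: a1=2.060, a2=1.108, a3=1.576, a0=4.744; τ=−ln(0.5864)/4.744=0.113 → t=2.871 > T=2.78: stop.
At T=2.78: Z=1 S=10 G=4; the largest is S.

Dominant species at T: S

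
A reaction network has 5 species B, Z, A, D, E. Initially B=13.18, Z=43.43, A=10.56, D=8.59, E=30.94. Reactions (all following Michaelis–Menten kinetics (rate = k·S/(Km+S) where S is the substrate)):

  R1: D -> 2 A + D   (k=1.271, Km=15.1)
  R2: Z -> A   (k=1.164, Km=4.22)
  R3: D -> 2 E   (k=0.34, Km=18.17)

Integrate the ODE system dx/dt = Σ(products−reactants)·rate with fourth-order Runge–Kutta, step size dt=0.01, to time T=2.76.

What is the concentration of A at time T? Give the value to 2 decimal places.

RK4 with dt=0.01: 276 steps to T=2.76. Trajectory (selected grid times):
t=0.00: B=13.18 Z=43.43 A=10.56 D=8.59 E=30.94
t=0.31: B=13.18 Z=43.10 A=11.17 D=8.56 E=31.01
t=0.61: B=13.18 Z=42.78 A=11.77 D=8.52 E=31.07
t=0.92: B=13.18 Z=42.45 A=12.38 D=8.49 E=31.14
t=1.23: B=13.18 Z=42.13 A=12.99 D=8.46 E=31.21
t=1.53: B=13.18 Z=41.81 A=13.58 D=8.42 E=31.27
t=1.84: B=13.18 Z=41.48 A=14.19 D=8.39 E=31.34
t=2.15: B=13.18 Z=41.15 A=14.80 D=8.36 E=31.40
t=2.45: B=13.18 Z=40.84 A=15.39 D=8.33 E=31.47
t=2.76: B=13.18 Z=40.51 A=15.99 D=8.29 E=31.54
Read off A at T=2.76: 15.99

A at T = 15.99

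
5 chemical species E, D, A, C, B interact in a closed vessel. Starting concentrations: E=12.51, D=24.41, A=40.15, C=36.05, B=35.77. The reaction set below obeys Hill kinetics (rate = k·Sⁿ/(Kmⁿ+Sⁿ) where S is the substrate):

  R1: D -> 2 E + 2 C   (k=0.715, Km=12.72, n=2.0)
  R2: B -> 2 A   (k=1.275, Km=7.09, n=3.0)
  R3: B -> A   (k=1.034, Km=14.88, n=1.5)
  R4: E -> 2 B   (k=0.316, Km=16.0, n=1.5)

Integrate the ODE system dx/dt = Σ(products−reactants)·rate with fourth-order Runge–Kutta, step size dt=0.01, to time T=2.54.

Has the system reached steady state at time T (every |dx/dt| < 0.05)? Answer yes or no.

Steady state at T: no

RK4 with dt=0.01: 254 steps to T=2.54. Trajectory (selected grid times):
t=0.00: E=12.51 D=24.41 A=40.15 C=36.05 B=35.77
t=0.28: E=12.79 D=24.25 A=41.09 C=36.36 B=35.26
t=0.56: E=13.06 D=24.10 A=42.02 C=36.68 B=34.75
t=0.85: E=13.35 D=23.93 A=42.99 C=37.00 B=34.23
t=1.13: E=13.62 D=23.78 A=43.92 C=37.31 B=33.73
t=1.41: E=13.89 D=23.62 A=44.85 C=37.62 B=33.23
t=1.69: E=14.16 D=23.47 A=45.78 C=37.93 B=32.74
t=1.98: E=14.44 D=23.31 A=46.74 C=38.25 B=32.23
t=2.26: E=14.71 D=23.15 A=47.67 C=38.56 B=31.74
t=2.54: E=14.97 D=23.00 A=48.59 C=38.87 B=31.25
Rates at T: R1=0.5475, R2=1.2603, R3=0.7783, R4=0.1502
dx/dt at T (Σ net stoichiometry × rate): E=+0.9449, D=-0.5475, A=+3.2988, C=+1.0951, B=-1.7382
Largest |dx/dt| is |+3.2988| (A) ≥ 0.05 → not steady.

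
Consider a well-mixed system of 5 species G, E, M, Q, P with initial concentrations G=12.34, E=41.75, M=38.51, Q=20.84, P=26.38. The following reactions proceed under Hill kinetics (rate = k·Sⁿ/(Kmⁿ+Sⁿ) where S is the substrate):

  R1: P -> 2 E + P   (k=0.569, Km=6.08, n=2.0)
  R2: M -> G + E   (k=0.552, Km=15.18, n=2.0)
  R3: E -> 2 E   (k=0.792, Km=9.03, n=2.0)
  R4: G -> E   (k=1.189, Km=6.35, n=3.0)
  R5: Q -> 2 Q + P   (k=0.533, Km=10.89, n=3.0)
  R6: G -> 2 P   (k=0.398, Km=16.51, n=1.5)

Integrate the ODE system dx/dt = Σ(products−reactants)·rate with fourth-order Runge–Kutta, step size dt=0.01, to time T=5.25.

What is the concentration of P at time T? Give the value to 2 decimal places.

RK4 with dt=0.01: 525 steps to T=5.25. Trajectory (selected grid times):
t=0.00: G=12.34 E=41.75 M=38.51 Q=20.84 P=26.38
t=0.58: G=11.92 E=43.70 M=38.23 Q=21.11 P=26.83
t=1.17: G=11.51 E=45.67 M=37.95 Q=21.39 P=27.28
t=1.75: G=11.12 E=47.60 M=37.68 Q=21.66 P=27.72
t=2.33: G=10.74 E=49.53 M=37.40 Q=21.94 P=28.16
t=2.92: G=10.36 E=51.48 M=37.12 Q=22.22 P=28.60
t=3.50: G=10.00 E=53.39 M=36.85 Q=22.49 P=29.03
t=4.08: G=9.66 E=55.28 M=36.57 Q=22.77 P=29.45
t=4.67: G=9.33 E=57.20 M=36.30 Q=23.06 P=29.88
t=5.25: G=9.02 E=59.07 M=36.02 Q=23.34 P=30.29
Read off P at T=5.25: 30.29

P at T = 30.29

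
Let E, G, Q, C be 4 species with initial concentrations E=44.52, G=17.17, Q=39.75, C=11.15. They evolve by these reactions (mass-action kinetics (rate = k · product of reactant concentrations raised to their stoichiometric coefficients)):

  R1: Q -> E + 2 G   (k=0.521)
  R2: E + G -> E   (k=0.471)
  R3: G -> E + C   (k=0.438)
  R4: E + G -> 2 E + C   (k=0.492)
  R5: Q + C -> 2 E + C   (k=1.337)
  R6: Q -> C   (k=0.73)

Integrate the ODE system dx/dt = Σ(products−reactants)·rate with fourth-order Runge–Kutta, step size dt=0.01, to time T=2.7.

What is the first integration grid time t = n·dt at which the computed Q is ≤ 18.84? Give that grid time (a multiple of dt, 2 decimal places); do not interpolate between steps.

RK4 with dt=0.01: 270 steps to T=2.7. Trajectory (selected grid times):
t=0.00: E=44.52 G=17.17 Q=39.75 C=11.15
t=0.03: E=90.22 G=2.68 Q=19.99 C=19.73
t=0.04: E=100.60 G=1.19 Q=15.05 C=20.72
t=0.30: E=130.58 G=0.00 Q=0.01 C=21.96
t=0.60: E=130.59 G=0.00 Q=0.00 C=21.96
t=0.90: E=130.59 G=0.00 Q=0.00 C=21.96
t=1.20: E=130.59 G=0.00 Q=0.00 C=21.96
t=1.50: E=130.59 G=0.00 Q=0.00 C=21.96
t=1.80: E=130.59 G=0.00 Q=0.00 C=21.96
t=2.10: E=130.59 G=0.00 Q=0.00 C=21.96
t=2.40: E=130.59 G=0.00 Q=0.00 C=21.96
t=2.70: E=130.59 G=0.00 Q=0.00 C=21.96
Q(0.03)=19.988 > 18.84 but Q(0.04)=15.051 ≤ 18.84, so the first grid time is t=0.04.

Threshold first reached at t = 0.04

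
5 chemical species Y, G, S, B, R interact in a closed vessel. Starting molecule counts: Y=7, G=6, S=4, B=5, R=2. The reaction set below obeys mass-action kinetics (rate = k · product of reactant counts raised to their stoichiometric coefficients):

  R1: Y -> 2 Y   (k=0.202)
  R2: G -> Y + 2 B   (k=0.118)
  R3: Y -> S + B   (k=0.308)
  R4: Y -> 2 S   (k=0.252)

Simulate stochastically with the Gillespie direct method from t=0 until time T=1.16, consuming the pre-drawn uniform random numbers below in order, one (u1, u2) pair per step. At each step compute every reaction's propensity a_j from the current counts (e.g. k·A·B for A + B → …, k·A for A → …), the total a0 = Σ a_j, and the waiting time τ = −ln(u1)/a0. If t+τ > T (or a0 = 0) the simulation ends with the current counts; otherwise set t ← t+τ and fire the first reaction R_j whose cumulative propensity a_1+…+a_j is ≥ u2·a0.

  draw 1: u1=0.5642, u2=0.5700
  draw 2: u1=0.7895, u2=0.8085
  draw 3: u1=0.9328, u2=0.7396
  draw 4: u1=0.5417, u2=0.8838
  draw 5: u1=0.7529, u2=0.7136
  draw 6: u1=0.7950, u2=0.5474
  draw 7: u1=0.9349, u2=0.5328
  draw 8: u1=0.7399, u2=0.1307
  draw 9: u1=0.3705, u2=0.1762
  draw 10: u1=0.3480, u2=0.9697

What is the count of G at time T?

G at T = 5

t=0.000: Y=7 G=6 S=4 B=5 R=2
Draw 1: a1=1.414, a2=0.708, a3=2.156, a4=1.764, a0=6.042; τ=−ln(0.5642)/6.042=0.095 → t=0.095; u2·a0=0.5700·6.042=3.444; a1+a2=2.122 < 3.444 ≤ a1+…+a3=4.278 → R3 fires; Y=6 G=6 S=5 B=6 R=2
Draw 2: a1=1.212, a2=0.708, a3=1.848, a4=1.512, a0=5.280; τ=−ln(0.7895)/5.280=0.045 → t=0.139; u2·a0=0.8085·5.280=4.269; a1+…+a3=3.768 < 4.269 ≤ a1+…+a4=5.280 → R4 fires; Y=5 G=6 S=7 B=6 R=2
Draw 3: a1=1.010, a2=0.708, a3=1.540, a4=1.260, a0=4.518; τ=−ln(0.9328)/4.518=0.015 → t=0.155; u2·a0=0.7396·4.518=3.342; a1+…+a3=3.258 < 3.342 ≤ a1+…+a4=4.518 → R4 fires; Y=4 G=6 S=9 B=6 R=2
Draw 4: a1=0.808, a2=0.708, a3=1.232, a4=1.008, a0=3.756; τ=−ln(0.5417)/3.756=0.163 → t=0.318; u2·a0=0.8838·3.756=3.320; a1+…+a3=2.748 < 3.320 ≤ a1+…+a4=3.756 → R4 fires; Y=3 G=6 S=11 B=6 R=2
Draw 5: a1=0.606, a2=0.708, a3=0.924, a4=0.756, a0=2.994; τ=−ln(0.7529)/2.994=0.095 → t=0.413; u2·a0=0.7136·2.994=2.137; a1+a2=1.314 < 2.137 ≤ a1+…+a3=2.238 → R3 fires; Y=2 G=6 S=12 B=7 R=2
Draw 6: a1=0.404, a2=0.708, a3=0.616, a4=0.504, a0=2.232; τ=−ln(0.7950)/2.232=0.103 → t=0.516; u2·a0=0.5474·2.232=1.222; a1+a2=1.112 < 1.222 ≤ a1+…+a3=1.728 → R3 fires; Y=1 G=6 S=13 B=8 R=2
Draw 7: a1=0.202, a2=0.708, a3=0.308, a4=0.252, a0=1.470; τ=−ln(0.9349)/1.470=0.046 → t=0.561; u2·a0=0.5328·1.470=0.783; a1=0.202 < 0.783 ≤ a1+a2=0.910 → R2 fires; Y=2 G=5 S=13 B=10 R=2
Draw 8: a1=0.404, a2=0.590, a3=0.616, a4=0.504, a0=2.114; τ=−ln(0.7399)/2.114=0.142 → t=0.704; u2·a0=0.1307·2.114=0.276 ≤ a1=0.404 → R1 fires; Y=3 G=5 S=13 B=10 R=2
Draw 9: a1=0.606, a2=0.590, a3=0.924, a4=0.756, a0=2.876; τ=−ln(0.3705)/2.876=0.345 → t=1.049; u2·a0=0.1762·2.876=0.507 ≤ a1=0.606 → R1 fires; Y=4 G=5 S=13 B=10 R=2
Draw 10: a1=0.808, a2=0.590, a3=1.232, a4=1.008, a0=3.638; τ=−ln(0.3480)/3.638=0.290 → t=1.339 > T=1.16: stop.
Read off G at T=1.16: 5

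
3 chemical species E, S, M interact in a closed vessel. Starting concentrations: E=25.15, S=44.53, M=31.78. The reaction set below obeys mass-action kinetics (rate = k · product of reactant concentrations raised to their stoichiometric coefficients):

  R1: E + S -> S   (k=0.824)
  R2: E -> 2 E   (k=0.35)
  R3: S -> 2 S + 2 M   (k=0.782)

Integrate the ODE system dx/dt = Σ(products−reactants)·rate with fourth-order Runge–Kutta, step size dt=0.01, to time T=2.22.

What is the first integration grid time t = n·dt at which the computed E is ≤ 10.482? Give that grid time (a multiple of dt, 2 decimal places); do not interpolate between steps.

RK4 with dt=0.01: 222 steps to T=2.22. Trajectory (selected grid times):
t=0.00: E=25.15 S=44.53 M=31.78
t=0.02: E=12.09 S=45.23 M=33.18
t=0.03: E=8.35 S=45.59 M=33.89
t=0.25: E=0.00 S=54.14 M=51.01
t=0.49: E=0.00 S=65.32 M=73.37
t=0.74: E=0.00 S=79.43 M=101.57
t=0.99: E=0.00 S=96.58 M=135.87
t=1.23: E=0.00 S=116.52 M=175.75
t=1.48: E=0.00 S=141.67 M=226.07
t=1.73: E=0.00 S=172.26 M=287.25
t=1.97: E=0.00 S=207.83 M=358.37
t=2.22: E=0.00 S=252.70 M=448.12
E(0.02)=12.090 > 10.482 but E(0.03)=8.346 ≤ 10.482, so the first grid time is t=0.03.

Threshold first reached at t = 0.03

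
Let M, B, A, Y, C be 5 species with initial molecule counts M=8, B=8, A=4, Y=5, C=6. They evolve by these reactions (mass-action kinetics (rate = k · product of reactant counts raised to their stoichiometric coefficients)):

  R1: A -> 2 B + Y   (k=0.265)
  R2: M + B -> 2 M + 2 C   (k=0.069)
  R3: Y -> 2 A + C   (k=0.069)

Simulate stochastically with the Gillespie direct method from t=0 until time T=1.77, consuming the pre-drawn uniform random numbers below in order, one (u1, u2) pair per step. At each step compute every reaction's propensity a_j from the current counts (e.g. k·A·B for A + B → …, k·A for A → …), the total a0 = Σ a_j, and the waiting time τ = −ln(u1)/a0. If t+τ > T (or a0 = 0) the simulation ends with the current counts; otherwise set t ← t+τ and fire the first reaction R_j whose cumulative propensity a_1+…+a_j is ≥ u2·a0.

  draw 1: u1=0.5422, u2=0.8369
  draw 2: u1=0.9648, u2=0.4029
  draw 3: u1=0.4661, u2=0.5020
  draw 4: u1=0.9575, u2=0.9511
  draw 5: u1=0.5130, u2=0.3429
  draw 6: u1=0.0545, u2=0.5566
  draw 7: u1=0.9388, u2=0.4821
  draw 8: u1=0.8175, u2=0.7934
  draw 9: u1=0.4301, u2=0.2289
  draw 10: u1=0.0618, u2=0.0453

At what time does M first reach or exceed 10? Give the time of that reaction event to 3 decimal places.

t=0.000: M=8 B=8 A=4 Y=5 C=6
Draw 1: a1=1.060, a2=4.416, a3=0.345, a0=5.821; τ=−ln(0.5422)/5.821=0.105 → t=0.105; u2·a0=0.8369·5.821=4.872; a1=1.060 < 4.872 ≤ a1+a2=5.476 → R2 fires; M=9 B=7 A=4 Y=5 C=8
Draw 2: a1=1.060, a2=4.347, a3=0.345, a0=5.752; τ=−ln(0.9648)/5.752=0.006 → t=0.111; u2·a0=0.4029·5.752=2.317; a1=1.060 < 2.317 ≤ a1+a2=5.407 → R2 fires; M=10 B=6 A=4 Y=5 C=10
Draw 3: a1=1.060, a2=4.140, a3=0.345, a0=5.545; τ=−ln(0.4661)/5.545=0.138 → t=0.249; u2·a0=0.5020·5.545=2.784; a1=1.060 < 2.784 ≤ a1+a2=5.200 → R2 fires; M=11 B=5 A=4 Y=5 C=12
Draw 4: a1=1.060, a2=3.795, a3=0.345, a0=5.200; τ=−ln(0.9575)/5.200=0.008 → t=0.257; u2·a0=0.9511·5.200=4.946; a1+a2=4.855 < 4.946 ≤ a1+…+a3=5.200 → R3 fires; M=11 B=5 A=6 Y=4 C=13
Draw 5: a1=1.590, a2=3.795, a3=0.276, a0=5.661; τ=−ln(0.5130)/5.661=0.118 → t=0.375; u2·a0=0.3429·5.661=1.941; a1=1.590 < 1.941 ≤ a1+a2=5.385 → R2 fires; M=12 B=4 A=6 Y=4 C=15
Draw 6: a1=1.590, a2=3.312, a3=0.276, a0=5.178; τ=−ln(0.0545)/5.178=0.562 → t=0.937; u2·a0=0.5566·5.178=2.882; a1=1.590 < 2.882 ≤ a1+a2=4.902 → R2 fires; M=13 B=3 A=6 Y=4 C=17
Draw 7: a1=1.590, a2=2.691, a3=0.276, a0=4.557; τ=−ln(0.9388)/4.557=0.014 → t=0.951; u2·a0=0.4821·4.557=2.197; a1=1.590 < 2.197 ≤ a1+a2=4.281 → R2 fires; M=14 B=2 A=6 Y=4 C=19
Draw 8: a1=1.590, a2=1.932, a3=0.276, a0=3.798; τ=−ln(0.8175)/3.798=0.053 → t=1.004; u2·a0=0.7934·3.798=3.013; a1=1.590 < 3.013 ≤ a1+a2=3.522 → R2 fires; M=15 B=1 A=6 Y=4 C=21
Draw 9: a1=1.590, a2=1.035, a3=0.276, a0=2.901; τ=−ln(0.4301)/2.901=0.291 → t=1.295; u2·a0=0.2289·2.901=0.664 ≤ a1=1.590 → R1 fires; M=15 B=3 A=5 Y=5 C=21
Draw 10: a1=1.325, a2=3.105, a3=0.345, a0=4.775; τ=−ln(0.0618)/4.775=0.583 → t=1.878 > T=1.77: stop.
M first becomes ≥ 10 when it reaches 10 at the event at t=0.111.

Threshold first reached at t = 0.111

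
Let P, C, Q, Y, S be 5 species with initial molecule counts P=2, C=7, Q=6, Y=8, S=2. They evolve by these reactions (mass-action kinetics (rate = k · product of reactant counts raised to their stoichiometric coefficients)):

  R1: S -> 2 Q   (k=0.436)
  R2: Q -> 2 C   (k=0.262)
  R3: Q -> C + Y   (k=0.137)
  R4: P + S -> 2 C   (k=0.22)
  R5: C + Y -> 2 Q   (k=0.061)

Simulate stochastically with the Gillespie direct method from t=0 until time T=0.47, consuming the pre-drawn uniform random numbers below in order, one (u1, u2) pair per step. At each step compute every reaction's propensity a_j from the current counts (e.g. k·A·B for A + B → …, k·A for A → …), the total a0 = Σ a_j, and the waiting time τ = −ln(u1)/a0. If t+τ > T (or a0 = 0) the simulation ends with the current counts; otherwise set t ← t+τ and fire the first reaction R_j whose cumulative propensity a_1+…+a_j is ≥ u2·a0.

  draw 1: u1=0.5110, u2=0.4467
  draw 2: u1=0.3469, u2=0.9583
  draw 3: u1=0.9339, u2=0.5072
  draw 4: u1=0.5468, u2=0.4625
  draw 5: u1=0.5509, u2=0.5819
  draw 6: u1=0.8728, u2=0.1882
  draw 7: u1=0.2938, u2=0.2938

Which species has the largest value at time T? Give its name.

Dominant species at T: Q

t=0.000: P=2 C=7 Q=6 Y=8 S=2
Draw 1: a1=0.872, a2=1.572, a3=0.822, a4=0.880, a5=3.416, a0=7.562; τ=−ln(0.5110)/7.562=0.089 → t=0.089; u2·a0=0.4467·7.562=3.378; a1+…+a3=3.266 < 3.378 ≤ a1+…+a4=4.146 → R4 fires; P=1 C=9 Q=6 Y=8 S=1
Draw 2: a1=0.436, a2=1.572, a3=0.822, a4=0.220, a5=4.392, a0=7.442; τ=−ln(0.3469)/7.442=0.142 → t=0.231; u2·a0=0.9583·7.442=7.132; a1+…+a4=3.050 < 7.132 ≤ a1+…+a5=7.442 → R5 fires; P=1 C=8 Q=8 Y=7 S=1
Draw 3: a1=0.436, a2=2.096, a3=1.096, a4=0.220, a5=3.416, a0=7.264; τ=−ln(0.9339)/7.264=0.009 → t=0.240; u2·a0=0.5072·7.264=3.684; a1+…+a3=3.628 < 3.684 ≤ a1+…+a4=3.848 → R4 fires; P=0 C=10 Q=8 Y=7 S=0
Draw 4: a1=0.000, a2=2.096, a3=1.096, a4=0.000, a5=4.270, a0=7.462; τ=−ln(0.5468)/7.462=0.081 → t=0.321; u2·a0=0.4625·7.462=3.451; a1+…+a4=3.192 < 3.451 ≤ a1+…+a5=7.462 → R5 fires; P=0 C=9 Q=10 Y=6 S=0
Draw 5: a1=0.000, a2=2.620, a3=1.370, a4=0.000, a5=3.294, a0=7.284; τ=−ln(0.5509)/7.284=0.082 → t=0.403; u2·a0=0.5819·7.284=4.239; a1+…+a4=3.990 < 4.239 ≤ a1+…+a5=7.284 → R5 fires; P=0 C=8 Q=12 Y=5 S=0
Draw 6: a1=0.000, a2=3.144, a3=1.644, a4=0.000, a5=2.440, a0=7.228; τ=−ln(0.8728)/7.228=0.019 → t=0.422; u2·a0=0.1882·7.228=1.360; a1=0.000 < 1.360 ≤ a1+a2=3.144 → R2 fires; P=0 C=10 Q=11 Y=5 S=0
Draw 7: a1=0.000, a2=2.882, a3=1.507, a4=0.000, a5=3.050, a0=7.439; τ=−ln(0.2938)/7.439=0.165 → t=0.587 > T=0.47: stop.
At T=0.47: P=0 C=10 Q=11 Y=5 S=0; the largest is Q.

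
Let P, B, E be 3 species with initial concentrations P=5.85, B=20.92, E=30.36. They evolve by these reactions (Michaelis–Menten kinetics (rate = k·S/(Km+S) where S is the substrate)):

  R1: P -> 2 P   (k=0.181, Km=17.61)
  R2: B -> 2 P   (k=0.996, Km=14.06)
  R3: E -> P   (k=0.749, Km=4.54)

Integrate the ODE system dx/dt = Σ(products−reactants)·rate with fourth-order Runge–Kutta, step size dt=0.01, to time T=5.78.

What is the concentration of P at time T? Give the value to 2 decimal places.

RK4 with dt=0.01: 578 steps to T=5.78. Trajectory (selected grid times):
t=0.00: P=5.85 B=20.92 E=30.36
t=0.64: P=7.06 B=20.54 E=29.94
t=1.28: P=8.26 B=20.16 E=29.53
t=1.93: P=9.48 B=19.78 E=29.11
t=2.57: P=10.68 B=19.41 E=28.69
t=3.21: P=11.88 B=19.04 E=28.28
t=3.85: P=13.07 B=18.68 E=27.87
t=4.50: P=14.27 B=18.31 E=27.45
t=5.14: P=15.46 B=17.95 E=27.04
t=5.78: P=16.63 B=17.60 E=26.63
Read off P at T=5.78: 16.63

P at T = 16.63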